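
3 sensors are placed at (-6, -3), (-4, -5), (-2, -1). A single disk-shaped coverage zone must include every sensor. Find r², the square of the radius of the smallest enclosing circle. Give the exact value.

Call the three points A, B, C in the order given.
Side lengths²: AB² = 8, AC² = 20, BC² = 20.
Since BC² = 20 < 20 + 8 = 28, the triangle is acute, so the smallest enclosing circle is the circumcircle.
Circumcentre = (-11/3, -8/3), r² = 50/9.

50/9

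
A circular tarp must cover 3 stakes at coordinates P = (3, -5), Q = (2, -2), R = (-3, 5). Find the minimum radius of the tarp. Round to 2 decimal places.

Side lengths²: PQ² = 10, PR² = 136, QR² = 74.
Since PR² = 136 ≥ 74 + 10 = 84, the angle opposite PR is not acute, so the smallest enclosing circle has PR as diameter.
Centre = midpoint of PR = (0, 0), r² = 136/4 = 34.
r = √34 ≈ 5.83.

5.83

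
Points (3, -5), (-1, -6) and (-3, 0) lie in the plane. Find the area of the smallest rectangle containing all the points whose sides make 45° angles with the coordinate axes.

In coordinates u = x + y, v = x − y the rectangle is axis-aligned; the map (x,y)→(u,v) scales areas by 2.
u-values: -2, -7, -3; range = -2 − (-7) = 5.
v-values: 8, 5, -3; range = 8 − (-3) = 11.
Area = (5 × 11) / 2 = 27.5.

27.5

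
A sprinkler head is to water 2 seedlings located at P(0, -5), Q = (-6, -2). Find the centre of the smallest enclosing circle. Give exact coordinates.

(-3, -3.5)

The smallest circle enclosing two points has them as diameter endpoints.
Centre = midpoint = (-3, -3.5); r² = |PQ|²/4 = 45/4 = 11.25.
Centre = (-3, -3.5).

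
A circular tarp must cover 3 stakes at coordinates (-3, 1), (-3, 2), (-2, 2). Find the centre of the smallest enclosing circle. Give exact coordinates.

Call the three points A, B, C in the order given.
Side lengths²: AB² = 1, AC² = 2, BC² = 1.
Since AC² = 2 ≥ 1 + 1 = 2, the angle opposite AC is not acute, so the smallest enclosing circle has AC as diameter.
Centre = midpoint of AC = (-2.5, 1.5), r² = 2/4 = 0.5.
Centre = (-2.5, 1.5).

(-2.5, 1.5)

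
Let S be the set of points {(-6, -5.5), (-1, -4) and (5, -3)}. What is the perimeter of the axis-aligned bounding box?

Width = max x − min x = 5 − (-6) = 11.
Height = max y − min y = -3 − (-5.5) = 2.5.
Perimeter = 2(11 + 2.5) = 27.

27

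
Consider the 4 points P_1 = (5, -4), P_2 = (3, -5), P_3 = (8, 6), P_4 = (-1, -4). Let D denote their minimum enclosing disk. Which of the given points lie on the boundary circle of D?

The minimum enclosing circle of a finite set is fixed by two of the points (as a diameter) or three (as a circumcircle).
The farthest pair is P_3–P_4 with squared distance 181. The circle on this segment as diameter has centre (3.5, 1) and r² = 181/4 = 45.25.
Check P_1: distance² to centre = 27.25 ≤ 45.25, so it lies inside.
All remaining points lie in this disk, and no smaller disk contains both endpoints, so this is the minimum enclosing circle.
The points at distance exactly r from the centre are P_3, P_4 — 2 points.

P_3, P_4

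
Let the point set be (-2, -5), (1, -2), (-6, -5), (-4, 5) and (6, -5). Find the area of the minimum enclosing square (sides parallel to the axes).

144

The bounding box has width 12 and height 10.
An axis-aligned square enclosing the set must have side ≥ max(width, height).
So the minimum side is max(12, 10) = 12.
Area = 12² = 144.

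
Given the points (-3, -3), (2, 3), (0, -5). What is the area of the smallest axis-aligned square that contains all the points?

The bounding box has width 5 and height 8.
An axis-aligned square enclosing the set must have side ≥ max(width, height).
So the minimum side is max(5, 8) = 8.
Area = 8² = 64.

64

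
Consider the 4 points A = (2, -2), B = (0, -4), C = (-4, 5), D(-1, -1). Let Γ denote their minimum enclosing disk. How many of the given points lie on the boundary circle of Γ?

2

The farthest pair is B–C with squared distance 97. The circle on this segment as diameter has centre (-2, 0.5) and r² = 97/4 = 24.25.
Check A: distance² to centre = 22.25 ≤ 24.25, so it lies inside.
All remaining points lie in this disk, and no smaller disk contains both endpoints, so this is the minimum enclosing circle.
The points at distance exactly r from the centre are B, C — 2 points.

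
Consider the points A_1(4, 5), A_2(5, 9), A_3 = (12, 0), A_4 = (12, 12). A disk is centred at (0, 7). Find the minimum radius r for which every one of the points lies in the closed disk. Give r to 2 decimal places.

13.89

The required radius is the distance from (0, 7) to the farthest point.
Squared distances: 20, 29, 193, 169.
Maximum is 193, attained at A_3.
r = √193 ≈ 13.89.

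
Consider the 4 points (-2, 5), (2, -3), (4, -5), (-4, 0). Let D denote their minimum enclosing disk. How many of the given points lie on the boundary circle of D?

By Welzl's lemma the MEC is supported by two points (diametrically opposite) or three points (on a circumcircle).
The farthest pair is (-2, 5)–(4, -5) with squared distance 136. The circle on this segment as diameter has centre (1, 0) and r² = 136/4 = 34.
Check (2, -3): distance² to centre = 10 ≤ 34, so it lies inside.
All remaining points lie in this disk, and no smaller disk contains both endpoints, so this is the minimum enclosing circle.
The points at distance exactly r from the centre are (-2, 5), (4, -5) — 2 points.

2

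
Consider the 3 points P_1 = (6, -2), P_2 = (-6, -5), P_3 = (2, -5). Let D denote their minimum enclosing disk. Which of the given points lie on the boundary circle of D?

Side lengths²: P_1P_2² = 153, P_1P_3² = 25, P_2P_3² = 64.
Since P_1P_2² = 153 ≥ 64 + 25 = 89, the angle opposite P_1P_2 is not acute, so the smallest enclosing circle has P_1P_2 as diameter.
Centre = midpoint of P_1P_2 = (0, -3.5), r² = 153/4 = 38.25.
The points at distance exactly r from the centre are P_1, P_2 — 2 points.

P_1, P_2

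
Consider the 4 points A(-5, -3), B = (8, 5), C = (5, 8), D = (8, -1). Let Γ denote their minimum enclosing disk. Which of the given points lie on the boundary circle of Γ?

The minimum enclosing circle of a finite set is fixed by two of the points (as a diameter) or three (as a circumcircle).
The minimum enclosing circle is determined by three boundary points: A, B, C.
Their circumcentre is (55/42, 55/42) with r² = 51493/882.
The farthest remaining point D is at distance² 44185/882 ≤ 51493/882.
The points at distance exactly r from the centre are A, B, C — 3 points.

A, B, C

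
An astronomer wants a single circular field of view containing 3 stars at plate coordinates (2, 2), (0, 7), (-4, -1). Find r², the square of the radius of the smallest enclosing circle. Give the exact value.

Call the three points A, B, C in the order given.
Side lengths²: AB² = 29, AC² = 45, BC² = 80.
Since BC² = 80 ≥ 45 + 29 = 74, the angle opposite BC is not acute, so the smallest enclosing circle has BC as diameter.
Centre = midpoint of BC = (-2, 3), r² = 80/4 = 20.

20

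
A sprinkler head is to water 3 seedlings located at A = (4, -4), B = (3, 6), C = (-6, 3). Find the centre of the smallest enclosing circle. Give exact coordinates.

Side lengths²: AB² = 101, AC² = 149, BC² = 90.
Since AC² = 149 < 101 + 90 = 191, the triangle is acute, so the smallest enclosing circle is the circumcircle.
Circumcentre = (-13/62, 39/62), r² = 75245/1922.
Centre = (-13/62, 39/62).

(-13/62, 39/62)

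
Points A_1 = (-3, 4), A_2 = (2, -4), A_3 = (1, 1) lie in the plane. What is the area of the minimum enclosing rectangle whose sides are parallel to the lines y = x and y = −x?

26

In coordinates u = x + y, v = x − y the rectangle is axis-aligned; the map (x,y)→(u,v) scales areas by 2.
u-values: 1, -2, 2; range = 2 − (-2) = 4.
v-values: -7, 6, 0; range = 6 − (-7) = 13.
Area = (4 × 13) / 2 = 26.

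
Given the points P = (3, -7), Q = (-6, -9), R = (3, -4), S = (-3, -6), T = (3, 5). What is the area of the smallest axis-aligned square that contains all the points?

The bounding box has width 9 and height 14.
An axis-aligned square enclosing the set must have side ≥ max(width, height).
So the minimum side is max(9, 14) = 14.
Area = 14² = 196.

196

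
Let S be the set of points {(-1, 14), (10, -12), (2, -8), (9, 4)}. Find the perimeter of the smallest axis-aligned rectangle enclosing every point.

Width = max x − min x = 10 − (-1) = 11.
Height = max y − min y = 14 − (-12) = 26.
Perimeter = 2(11 + 26) = 74.

74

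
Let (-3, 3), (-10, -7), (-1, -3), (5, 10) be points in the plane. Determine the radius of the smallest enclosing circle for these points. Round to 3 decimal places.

11.336

By Welzl's lemma the MEC is supported by two points (diametrically opposite) or three points (on a circumcircle).
The farthest pair is (-10, -7)–(5, 10) with squared distance 514. The circle on this segment as diameter has centre (-2.5, 1.5) and r² = 514/4 = 128.5.
Check (-3, 3): distance² to centre = 2.5 ≤ 128.5, so it lies inside.
All remaining points lie in this disk, and no smaller disk contains both endpoints, so this is the minimum enclosing circle.
r = √(128.5) ≈ 11.336.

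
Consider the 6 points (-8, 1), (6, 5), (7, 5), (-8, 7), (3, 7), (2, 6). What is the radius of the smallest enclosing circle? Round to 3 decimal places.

By Welzl's lemma the MEC is supported by two points (diametrically opposite) or three points (on a circumcircle).
The minimum enclosing circle is determined by three boundary points: (-8, 1), (7, 5), (-8, 7).
Their circumcentre is (-23/30, 4) with r² = 55189/900.
The farthest remaining point (6, 5) is at distance² 42109/900 ≤ 55189/900.
r = √(55189/900) ≈ 7.831.

7.831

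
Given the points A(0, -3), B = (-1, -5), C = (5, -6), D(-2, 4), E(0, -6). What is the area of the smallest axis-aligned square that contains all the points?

The bounding box has width 7 and height 10.
An axis-aligned square enclosing the set must have side ≥ max(width, height).
So the minimum side is max(7, 10) = 10.
Area = 10² = 100.

100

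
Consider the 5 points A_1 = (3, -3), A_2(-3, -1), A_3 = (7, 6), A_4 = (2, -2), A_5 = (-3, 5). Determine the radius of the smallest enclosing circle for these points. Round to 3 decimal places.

6.103

By Welzl's lemma the MEC is supported by two points (diametrically opposite) or three points (on a circumcircle).
The farthest pair is A_2–A_3 with squared distance 149. The circle on this segment as diameter has centre (2, 2.5) and r² = 149/4 = 37.25.
Check A_1: distance² to centre = 31.25 ≤ 37.25, so it lies inside.
All remaining points lie in this disk, and no smaller disk contains both endpoints, so this is the minimum enclosing circle.
r = √(37.25) ≈ 6.103.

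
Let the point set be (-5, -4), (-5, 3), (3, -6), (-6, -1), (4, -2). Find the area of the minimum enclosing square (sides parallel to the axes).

100

The bounding box has width 10 and height 9.
An axis-aligned square enclosing the set must have side ≥ max(width, height).
So the minimum side is max(10, 9) = 10.
Area = 10² = 100.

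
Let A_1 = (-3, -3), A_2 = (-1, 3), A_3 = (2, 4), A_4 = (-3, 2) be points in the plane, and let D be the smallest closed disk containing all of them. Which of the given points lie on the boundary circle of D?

By Welzl's lemma the MEC is supported by two points (diametrically opposite) or three points (on a circumcircle).
The farthest pair is A_1–A_3 with squared distance 74. The circle on this segment as diameter has centre (-0.5, 0.5) and r² = 74/4 = 18.5.
Check A_2: distance² to centre = 6.5 ≤ 18.5, so it lies inside.
All remaining points lie in this disk, and no smaller disk contains both endpoints, so this is the minimum enclosing circle.
The points at distance exactly r from the centre are A_1, A_3 — 2 points.

A_1, A_3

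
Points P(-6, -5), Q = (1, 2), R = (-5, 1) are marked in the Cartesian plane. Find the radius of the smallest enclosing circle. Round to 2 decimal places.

Side lengths²: PQ² = 98, PR² = 37, QR² = 37.
Since PQ² = 98 ≥ 37 + 37 = 74, the angle opposite PQ is not acute, so the smallest enclosing circle has PQ as diameter.
Centre = midpoint of PQ = (-2.5, -1.5), r² = 98/4 = 24.5.
r = √(24.5) ≈ 4.95.

4.95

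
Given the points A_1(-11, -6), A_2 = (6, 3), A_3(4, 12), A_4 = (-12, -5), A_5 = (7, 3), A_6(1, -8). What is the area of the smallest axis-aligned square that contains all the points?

The bounding box has width 19 and height 20.
An axis-aligned square enclosing the set must have side ≥ max(width, height).
So the minimum side is max(19, 20) = 20.
Area = 20² = 400.

400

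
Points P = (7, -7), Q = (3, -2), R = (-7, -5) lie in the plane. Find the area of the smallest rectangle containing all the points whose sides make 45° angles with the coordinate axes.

In coordinates u = x + y, v = x − y the rectangle is axis-aligned; the map (x,y)→(u,v) scales areas by 2.
u-values: 0, 1, -12; range = 1 − (-12) = 13.
v-values: 14, 5, -2; range = 14 − (-2) = 16.
Area = (13 × 16) / 2 = 104.

104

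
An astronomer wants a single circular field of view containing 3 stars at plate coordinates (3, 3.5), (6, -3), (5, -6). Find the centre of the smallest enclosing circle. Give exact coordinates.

Call the three points A, B, C in the order given.
Side lengths²: AB² = 51.25, AC² = 94.25, BC² = 10.
Since AC² = 94.25 ≥ 51.25 + 10 = 61.25, the angle opposite AC is not acute, so the smallest enclosing circle has AC as diameter.
Centre = midpoint of AC = (4, -1.25), r² = 94.25/4 = 23.5625.
Centre = (4, -1.25).

(4, -1.25)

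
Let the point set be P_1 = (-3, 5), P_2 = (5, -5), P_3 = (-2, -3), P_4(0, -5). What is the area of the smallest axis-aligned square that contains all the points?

100

The bounding box has width 8 and height 10.
An axis-aligned square enclosing the set must have side ≥ max(width, height).
So the minimum side is max(8, 10) = 10.
Area = 10² = 100.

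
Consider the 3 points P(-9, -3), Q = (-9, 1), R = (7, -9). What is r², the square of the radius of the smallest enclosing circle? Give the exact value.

89

Side lengths²: PQ² = 16, PR² = 292, QR² = 356.
Since QR² = 356 ≥ 292 + 16 = 308, the angle opposite QR is not acute, so the smallest enclosing circle has QR as diameter.
Centre = midpoint of QR = (-1, -4), r² = 356/4 = 89.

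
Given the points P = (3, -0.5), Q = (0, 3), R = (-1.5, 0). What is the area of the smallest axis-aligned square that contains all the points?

The bounding box has width 4.5 and height 3.5.
An axis-aligned square enclosing the set must have side ≥ max(width, height).
So the minimum side is max(4.5, 3.5) = 4.5.
Area = 4.5² = 20.25.

20.25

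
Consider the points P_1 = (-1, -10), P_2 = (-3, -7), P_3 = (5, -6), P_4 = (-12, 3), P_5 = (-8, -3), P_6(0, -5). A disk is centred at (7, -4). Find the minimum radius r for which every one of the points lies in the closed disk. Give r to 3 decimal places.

20.248

The required radius is the distance from (7, -4) to the farthest point.
Squared distances: 100, 109, 8, 410, 226, 50.
Maximum is 410, attained at P_4.
r = √410 ≈ 20.248.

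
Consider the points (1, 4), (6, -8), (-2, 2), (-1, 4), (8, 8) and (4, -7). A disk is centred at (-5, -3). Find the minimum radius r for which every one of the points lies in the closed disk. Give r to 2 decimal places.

17.03

The required radius is the distance from (-5, -3) to the farthest point.
Squared distances: 85, 146, 34, 65, 290, 97.
Maximum is 290, attained at (8, 8).
r = √290 ≈ 17.03.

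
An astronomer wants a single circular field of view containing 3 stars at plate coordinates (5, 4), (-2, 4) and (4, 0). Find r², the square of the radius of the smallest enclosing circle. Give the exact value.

13.8125

Call the three points A, B, C in the order given.
Side lengths²: AB² = 49, AC² = 17, BC² = 52.
Since BC² = 52 < 49 + 17 = 66, the triangle is acute, so the smallest enclosing circle is the circumcircle.
Circumcentre = (1.5, 2.75), r² = 13.8125.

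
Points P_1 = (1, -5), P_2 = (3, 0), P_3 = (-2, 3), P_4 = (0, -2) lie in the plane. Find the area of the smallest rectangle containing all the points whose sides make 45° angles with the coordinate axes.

38.5

In coordinates u = x + y, v = x − y the rectangle is axis-aligned; the map (x,y)→(u,v) scales areas by 2.
u-values: -4, 3, 1, -2; range = 3 − (-4) = 7.
v-values: 6, 3, -5, 2; range = 6 − (-5) = 11.
Area = (7 × 11) / 2 = 38.5.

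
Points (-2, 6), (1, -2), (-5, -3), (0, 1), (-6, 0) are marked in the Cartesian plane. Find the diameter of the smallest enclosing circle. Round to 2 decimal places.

The minimum enclosing circle is determined by three boundary points: (-2, 6), (1, -2), (-5, -3).
Their circumcentre is (-89/34, 41/34) with r² = 13505/578.
The farthest remaining point (-6, 0) is at distance² 7453/578 ≤ 13505/578.
Diameter = 2r = 2√(13505/578) ≈ 9.67.

9.67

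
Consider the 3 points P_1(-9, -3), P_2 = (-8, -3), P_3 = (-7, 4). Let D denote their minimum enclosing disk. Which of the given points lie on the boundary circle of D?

P_1, P_3

Side lengths²: P_1P_2² = 1, P_1P_3² = 53, P_2P_3² = 50.
Since P_1P_3² = 53 ≥ 50 + 1 = 51, the angle opposite P_1P_3 is not acute, so the smallest enclosing circle has P_1P_3 as diameter.
Centre = midpoint of P_1P_3 = (-8, 0.5), r² = 53/4 = 13.25.
The points at distance exactly r from the centre are P_1, P_3 — 2 points.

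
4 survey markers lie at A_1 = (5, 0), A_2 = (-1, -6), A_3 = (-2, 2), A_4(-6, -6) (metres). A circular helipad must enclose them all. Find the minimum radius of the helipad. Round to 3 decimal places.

The farthest pair is A_1–A_4 with squared distance 157. The circle on this segment as diameter has centre (-0.5, -3) and r² = 157/4 = 39.25.
Check A_2: distance² to centre = 9.25 ≤ 39.25, so it lies inside.
All remaining points lie in this disk, and no smaller disk contains both endpoints, so this is the minimum enclosing circle.
r = √(39.25) ≈ 6.265.

6.265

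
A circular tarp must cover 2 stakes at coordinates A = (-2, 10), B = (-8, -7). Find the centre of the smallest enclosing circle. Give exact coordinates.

The smallest circle enclosing two points has them as diameter endpoints.
Centre = midpoint = (-5, 1.5); r² = |AB|²/4 = 325/4 = 81.25.
Centre = (-5, 1.5).

(-5, 1.5)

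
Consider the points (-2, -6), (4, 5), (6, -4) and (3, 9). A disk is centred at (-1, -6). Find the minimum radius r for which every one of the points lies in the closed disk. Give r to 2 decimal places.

15.52

The required radius is the distance from (-1, -6) to the farthest point.
Squared distances: 1, 146, 53, 241.
Maximum is 241, attained at (3, 9).
r = √241 ≈ 15.52.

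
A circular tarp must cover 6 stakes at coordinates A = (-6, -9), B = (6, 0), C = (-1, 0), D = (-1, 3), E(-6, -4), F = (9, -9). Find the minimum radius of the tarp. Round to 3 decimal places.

By Welzl's lemma the MEC is supported by two points (diametrically opposite) or three points (on a circumcircle).
The minimum enclosing circle is determined by three boundary points: A, D, F.
Their circumcentre is (1.5, -61/12) with r² = 10309/144.
The farthest remaining point E is at distance² 8269/144 ≤ 10309/144.
r = √(10309/144) ≈ 8.461.

8.461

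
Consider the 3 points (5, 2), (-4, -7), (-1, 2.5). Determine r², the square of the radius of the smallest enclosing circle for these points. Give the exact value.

Call the three points A, B, C in the order given.
Side lengths²: AB² = 162, AC² = 36.25, BC² = 99.25.
Since AB² = 162 ≥ 99.25 + 36.25 = 135.5, the angle opposite AB is not acute, so the smallest enclosing circle has AB as diameter.
Centre = midpoint of AB = (0.5, -2.5), r² = 162/4 = 40.5.

40.5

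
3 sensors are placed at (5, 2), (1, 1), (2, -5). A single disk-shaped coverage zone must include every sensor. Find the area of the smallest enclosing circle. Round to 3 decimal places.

45.553

Call the three points A, B, C in the order given.
Side lengths²: AB² = 17, AC² = 58, BC² = 37.
Since AC² = 58 ≥ 37 + 17 = 54, the angle opposite AC is not acute, so the smallest enclosing circle has AC as diameter.
Centre = midpoint of AC = (3.5, -1.5), r² = 58/4 = 14.5.
Area = π·r² = π·14.5 ≈ 45.553.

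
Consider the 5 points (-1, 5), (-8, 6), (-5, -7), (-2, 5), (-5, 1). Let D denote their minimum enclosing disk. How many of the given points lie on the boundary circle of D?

A smallest enclosing disk is always determined by at most three of the input points on its boundary.
The minimum enclosing circle is determined by three boundary points: (-1, 5), (-8, 6), (-5, -7).
Their circumcentre is (-117/22, -5/22) with r² = 11125/242.
The farthest remaining point (-2, 5) is at distance² 9277/242 ≤ 11125/242.
The points at distance exactly r from the centre are (-1, 5), (-8, 6), (-5, -7) — 3 points.

3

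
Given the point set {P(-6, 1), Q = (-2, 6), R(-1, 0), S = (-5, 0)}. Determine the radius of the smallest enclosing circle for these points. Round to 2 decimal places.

3.42

A smallest enclosing disk is always determined by at most three of the input points on its boundary.
The minimum enclosing circle is determined by three boundary points: P, Q, R.
Their circumcentre is (-177/58, 159/58) with r² = 19721/1682.
The farthest remaining point S is at distance² 19025/1682 ≤ 19721/1682.
r = √(19721/1682) ≈ 3.42.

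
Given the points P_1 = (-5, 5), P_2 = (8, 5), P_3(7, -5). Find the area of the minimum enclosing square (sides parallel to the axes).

169

The bounding box has width 13 and height 10.
An axis-aligned square enclosing the set must have side ≥ max(width, height).
So the minimum side is max(13, 10) = 13.
Area = 13² = 169.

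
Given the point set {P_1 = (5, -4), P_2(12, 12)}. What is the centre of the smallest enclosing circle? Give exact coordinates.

The smallest circle enclosing two points has them as diameter endpoints.
Centre = midpoint = (8.5, 4); r² = |P_1P_2|²/4 = 305/4 = 76.25.
Centre = (8.5, 4).

(8.5, 4)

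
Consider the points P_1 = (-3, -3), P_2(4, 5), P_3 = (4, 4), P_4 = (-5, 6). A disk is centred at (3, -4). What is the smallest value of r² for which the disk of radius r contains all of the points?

The required radius is the distance from (3, -4) to the farthest point.
Squared distances: 37, 82, 65, 164.
Maximum is 164, attained at P_4.

164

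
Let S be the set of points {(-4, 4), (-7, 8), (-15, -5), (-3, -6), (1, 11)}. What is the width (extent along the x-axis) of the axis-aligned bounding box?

max x = 1, min x = -15, so width = 16.

16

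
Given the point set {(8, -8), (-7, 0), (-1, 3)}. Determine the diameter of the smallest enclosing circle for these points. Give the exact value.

Call the three points A, B, C in the order given.
Side lengths²: AB² = 289, AC² = 202, BC² = 45.
Since AB² = 289 ≥ 202 + 45 = 247, the angle opposite AB is not acute, so the smallest enclosing circle has AB as diameter.
Centre = midpoint of AB = (0.5, -4), r² = 289/4 = 72.25.
Diameter = 2r = 2√(72.25) = 17.

17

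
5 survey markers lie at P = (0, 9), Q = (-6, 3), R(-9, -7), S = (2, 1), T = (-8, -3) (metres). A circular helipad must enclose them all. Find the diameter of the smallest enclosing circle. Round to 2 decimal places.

18.36

By Welzl's lemma the MEC is supported by two points (diametrically opposite) or three points (on a circumcircle).
The farthest pair is P–R with squared distance 337. The circle on this segment as diameter has centre (-4.5, 1) and r² = 337/4 = 84.25.
Check Q: distance² to centre = 6.25 ≤ 84.25, so it lies inside.
All remaining points lie in this disk, and no smaller disk contains both endpoints, so this is the minimum enclosing circle.
Diameter = 2r = 2√(84.25) ≈ 18.36.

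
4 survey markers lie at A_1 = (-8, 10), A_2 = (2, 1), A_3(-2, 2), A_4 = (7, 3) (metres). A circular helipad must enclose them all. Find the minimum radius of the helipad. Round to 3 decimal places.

8.276

By Welzl's lemma the MEC is supported by two points (diametrically opposite) or three points (on a circumcircle).
The farthest pair is A_1–A_4 with squared distance 274. The circle on this segment as diameter has centre (-0.5, 6.5) and r² = 274/4 = 68.5.
Check A_2: distance² to centre = 36.5 ≤ 68.5, so it lies inside.
All remaining points lie in this disk, and no smaller disk contains both endpoints, so this is the minimum enclosing circle.
r = √(68.5) ≈ 8.276.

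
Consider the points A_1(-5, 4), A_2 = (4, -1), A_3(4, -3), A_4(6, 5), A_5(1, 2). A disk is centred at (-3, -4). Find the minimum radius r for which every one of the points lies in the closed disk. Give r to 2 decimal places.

The required radius is the distance from (-3, -4) to the farthest point.
Squared distances: 68, 58, 50, 162, 52.
Maximum is 162, attained at A_4.
r = √162 ≈ 12.73.

12.73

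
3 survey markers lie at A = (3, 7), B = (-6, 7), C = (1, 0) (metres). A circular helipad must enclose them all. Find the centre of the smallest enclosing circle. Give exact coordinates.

(-1.5, 4.5)

Side lengths²: AB² = 81, AC² = 53, BC² = 98.
Since BC² = 98 < 81 + 53 = 134, the triangle is acute, so the smallest enclosing circle is the circumcircle.
Circumcentre = (-1.5, 4.5), r² = 26.5.
Centre = (-1.5, 4.5).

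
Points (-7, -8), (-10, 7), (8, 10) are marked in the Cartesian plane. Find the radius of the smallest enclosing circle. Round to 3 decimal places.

11.721

Call the three points A, B, C in the order given.
Side lengths²: AB² = 234, AC² = 549, BC² = 333.
Since AC² = 549 < 333 + 234 = 567, the triangle is acute, so the smallest enclosing circle is the circumcircle.
Circumcentre = (13/62, 77/62), r² = 264069/1922.
r = √(264069/1922) ≈ 11.721.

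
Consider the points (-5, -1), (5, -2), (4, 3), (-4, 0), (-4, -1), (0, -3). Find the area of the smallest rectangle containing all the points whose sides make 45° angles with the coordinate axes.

In coordinates u = x + y, v = x − y the rectangle is axis-aligned; the map (x,y)→(u,v) scales areas by 2.
u-values: -6, 3, 7, -4, -5, -3; range = 7 − (-6) = 13.
v-values: -4, 7, 1, -4, -3, 3; range = 7 − (-4) = 11.
Area = (13 × 11) / 2 = 71.5.

71.5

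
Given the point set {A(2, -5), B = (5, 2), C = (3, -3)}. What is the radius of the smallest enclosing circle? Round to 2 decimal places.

3.81

Side lengths²: AB² = 58, AC² = 5, BC² = 29.
Since AB² = 58 ≥ 29 + 5 = 34, the angle opposite AB is not acute, so the smallest enclosing circle has AB as diameter.
Centre = midpoint of AB = (3.5, -1.5), r² = 58/4 = 14.5.
r = √(14.5) ≈ 3.81.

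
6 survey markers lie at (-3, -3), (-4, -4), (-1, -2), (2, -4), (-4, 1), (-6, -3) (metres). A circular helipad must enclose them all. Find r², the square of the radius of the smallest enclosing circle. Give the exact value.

The minimum enclosing circle of a finite set is fixed by two of the points (as a diameter) or three (as a circumcircle).
The minimum enclosing circle is determined by three boundary points: (2, -4), (-4, 1), (-6, -3).
Their circumcentre is (-32/17, -87/34) with r² = 19825/1156.
The farthest remaining point (-4, -4) is at distance² 7585/1156 ≤ 19825/1156.

19825/1156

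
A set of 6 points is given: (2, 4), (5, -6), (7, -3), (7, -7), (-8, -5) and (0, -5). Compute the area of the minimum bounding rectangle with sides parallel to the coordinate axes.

x ranges over [-8, 7], width 15.
y ranges over [-7, 4], height 11.
Area = 15 × 11 = 165.

165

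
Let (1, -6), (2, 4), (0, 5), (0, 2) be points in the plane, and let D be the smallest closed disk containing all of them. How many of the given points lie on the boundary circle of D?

2

By Welzl's lemma the MEC is supported by two points (diametrically opposite) or three points (on a circumcircle).
The farthest pair is (1, -6)–(0, 5) with squared distance 122. The circle on this segment as diameter has centre (0.5, -0.5) and r² = 122/4 = 30.5.
Check (2, 4): distance² to centre = 22.5 ≤ 30.5, so it lies inside.
All remaining points lie in this disk, and no smaller disk contains both endpoints, so this is the minimum enclosing circle.
The points at distance exactly r from the centre are (1, -6), (0, 5) — 2 points.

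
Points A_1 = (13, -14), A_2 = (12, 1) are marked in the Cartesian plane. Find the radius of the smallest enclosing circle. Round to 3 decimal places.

7.517

The smallest circle enclosing two points has them as diameter endpoints.
Centre = midpoint = (12.5, -6.5); r² = |A_1A_2|²/4 = 226/4 = 56.5.
r = √(56.5) ≈ 7.517.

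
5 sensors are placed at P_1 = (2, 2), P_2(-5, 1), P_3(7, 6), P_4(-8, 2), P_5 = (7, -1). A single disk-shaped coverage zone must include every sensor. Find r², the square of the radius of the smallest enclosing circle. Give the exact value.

A smallest enclosing disk is always determined by at most three of the input points on its boundary.
The minimum enclosing circle is determined by three boundary points: P_3, P_4, P_5.
Their circumcentre is (-0.1, 2.5) with r² = 62.66.
The farthest remaining point P_2 is at distance² 26.26 ≤ 62.66.

62.66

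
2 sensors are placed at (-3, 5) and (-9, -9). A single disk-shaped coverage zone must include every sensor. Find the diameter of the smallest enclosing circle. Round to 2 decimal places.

15.23

The smallest circle enclosing two points has them as diameter endpoints.
Centre = midpoint = (-6, -2); r² = |(-3, 5)−(-9, -9)|²/4 = 232/4 = 58.
Diameter = 2r = 2√58 ≈ 15.23.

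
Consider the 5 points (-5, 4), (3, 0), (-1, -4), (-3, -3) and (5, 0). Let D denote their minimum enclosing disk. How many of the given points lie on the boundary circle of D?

3

The minimum enclosing circle of a finite set is fixed by two of the points (as a diameter) or three (as a circumcircle).
The minimum enclosing circle is determined by three boundary points: (-5, 4), (-1, -4), (5, 0).
Their circumcentre is (-0.25, 1.375) with r² = 29.453125.
The farthest remaining point (-3, -3) is at distance² 26.703125 ≤ 29.453125.
The points at distance exactly r from the centre are (-5, 4), (-1, -4), (5, 0) — 3 points.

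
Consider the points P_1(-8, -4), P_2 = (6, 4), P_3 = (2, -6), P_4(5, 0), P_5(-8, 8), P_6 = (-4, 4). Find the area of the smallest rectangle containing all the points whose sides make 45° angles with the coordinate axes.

In coordinates u = x + y, v = x − y the rectangle is axis-aligned; the map (x,y)→(u,v) scales areas by 2.
u-values: -12, 10, -4, 5, 0, 0; range = 10 − (-12) = 22.
v-values: -4, 2, 8, 5, -16, -8; range = 8 − (-16) = 24.
Area = (22 × 24) / 2 = 264.

264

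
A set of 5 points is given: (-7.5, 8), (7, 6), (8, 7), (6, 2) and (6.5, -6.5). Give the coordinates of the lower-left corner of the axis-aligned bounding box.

(-7.5, -6.5)

x-range [-7.5, 8], y-range [-6.5, 8].
The lower-left corner is (-7.5, -6.5).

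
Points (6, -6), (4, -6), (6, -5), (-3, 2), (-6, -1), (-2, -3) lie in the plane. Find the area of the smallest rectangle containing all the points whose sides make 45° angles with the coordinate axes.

68

In coordinates u = x + y, v = x − y the rectangle is axis-aligned; the map (x,y)→(u,v) scales areas by 2.
u-values: 0, -2, 1, -1, -7, -5; range = 1 − (-7) = 8.
v-values: 12, 10, 11, -5, -5, 1; range = 12 − (-5) = 17.
Area = (8 × 17) / 2 = 68.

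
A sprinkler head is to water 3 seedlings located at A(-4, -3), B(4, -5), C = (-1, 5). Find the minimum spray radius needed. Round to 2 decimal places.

5.63

Side lengths²: AB² = 68, AC² = 73, BC² = 125.
Since BC² = 125 < 73 + 68 = 141, the triangle is acute, so the smallest enclosing circle is the circumcircle.
Circumcentre = (13/14, -2/7), r² = 6205/196.
r = √(6205/196) ≈ 5.63.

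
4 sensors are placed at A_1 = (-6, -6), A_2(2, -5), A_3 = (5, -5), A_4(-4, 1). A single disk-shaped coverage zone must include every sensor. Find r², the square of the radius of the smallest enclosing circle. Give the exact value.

33.6232

By Welzl's lemma the MEC is supported by two points (diametrically opposite) or three points (on a circumcircle).
The minimum enclosing circle is determined by three boundary points: A_1, A_3, A_4.
Their circumcentre is (-0.66, -3.74) with r² = 33.6232.
The farthest remaining point A_2 is at distance² 8.6632 ≤ 33.6232.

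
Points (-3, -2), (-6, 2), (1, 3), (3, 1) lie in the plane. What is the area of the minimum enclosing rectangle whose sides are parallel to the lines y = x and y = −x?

45

In coordinates u = x + y, v = x − y the rectangle is axis-aligned; the map (x,y)→(u,v) scales areas by 2.
u-values: -5, -4, 4, 4; range = 4 − (-5) = 9.
v-values: -1, -8, -2, 2; range = 2 − (-8) = 10.
Area = (9 × 10) / 2 = 45.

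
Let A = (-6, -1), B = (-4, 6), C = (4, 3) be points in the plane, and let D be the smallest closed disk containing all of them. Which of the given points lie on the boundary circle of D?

Side lengths²: AB² = 53, AC² = 116, BC² = 73.
Since AC² = 116 < 73 + 53 = 126, the triangle is acute, so the smallest enclosing circle is the circumcircle.
Circumcentre = (-36/31, 87/62), r² = 112201/3844.
The points at distance exactly r from the centre are A, B, C — 3 points.

A, B, C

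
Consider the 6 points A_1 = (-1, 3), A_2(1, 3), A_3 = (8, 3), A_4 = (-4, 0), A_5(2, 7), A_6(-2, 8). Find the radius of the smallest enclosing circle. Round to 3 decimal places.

6.336

A smallest enclosing disk is always determined by at most three of the input points on its boundary.
The minimum enclosing circle is determined by three boundary points: A_3, A_4, A_6.
Their circumcentre is (5/3, 17/6) with r² = 1445/36.
The farthest remaining point A_5 is at distance² 629/36 ≤ 1445/36.
r = √(1445/36) ≈ 6.336.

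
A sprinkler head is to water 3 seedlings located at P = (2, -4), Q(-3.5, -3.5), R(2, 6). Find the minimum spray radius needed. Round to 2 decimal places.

Side lengths²: PQ² = 30.5, PR² = 100, QR² = 120.5.
Since QR² = 120.5 < 100 + 30.5 = 130.5, the triangle is acute, so the smallest enclosing circle is the circumcircle.
Circumcentre = (-7/22, 1), r² = 14701/484.
r = √(14701/484) ≈ 5.51.

5.51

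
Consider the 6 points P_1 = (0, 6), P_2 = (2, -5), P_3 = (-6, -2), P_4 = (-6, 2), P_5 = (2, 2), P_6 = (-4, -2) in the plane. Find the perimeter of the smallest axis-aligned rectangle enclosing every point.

38

Width = max x − min x = 2 − (-6) = 8.
Height = max y − min y = 6 − (-5) = 11.
Perimeter = 2(8 + 11) = 38.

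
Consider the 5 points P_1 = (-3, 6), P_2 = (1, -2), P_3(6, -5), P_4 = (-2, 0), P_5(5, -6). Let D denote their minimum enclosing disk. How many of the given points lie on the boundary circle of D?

2

The minimum enclosing circle of a finite set is fixed by two of the points (as a diameter) or three (as a circumcircle).
The farthest pair is P_1–P_5 with squared distance 208. The circle on this segment as diameter has centre (1, 0) and r² = 208/4 = 52.
Check P_2: distance² to centre = 4 ≤ 52, so it lies inside.
All remaining points lie in this disk, and no smaller disk contains both endpoints, so this is the minimum enclosing circle.
The points at distance exactly r from the centre are P_1, P_5 — 2 points.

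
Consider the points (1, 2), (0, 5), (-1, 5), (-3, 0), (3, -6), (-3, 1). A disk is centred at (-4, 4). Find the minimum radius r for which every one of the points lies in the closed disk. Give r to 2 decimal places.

The required radius is the distance from (-4, 4) to the farthest point.
Squared distances: 29, 17, 10, 17, 149, 10.
Maximum is 149, attained at (3, -6).
r = √149 ≈ 12.21.

12.21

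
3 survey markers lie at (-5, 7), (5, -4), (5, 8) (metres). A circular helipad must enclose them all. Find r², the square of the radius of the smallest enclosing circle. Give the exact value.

Call the three points A, B, C in the order given.
Side lengths²: AB² = 221, AC² = 101, BC² = 144.
Since AB² = 221 < 144 + 101 = 245, the triangle is acute, so the smallest enclosing circle is the circumcircle.
Circumcentre = (0.55, 2), r² = 55.8025.

55.8025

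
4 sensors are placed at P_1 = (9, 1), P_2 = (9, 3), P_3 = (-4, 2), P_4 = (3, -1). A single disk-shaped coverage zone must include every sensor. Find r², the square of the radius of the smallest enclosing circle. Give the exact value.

The minimum enclosing circle of a finite set is fixed by two of the points (as a diameter) or three (as a circumcircle).
The minimum enclosing circle is determined by three boundary points: P_1, P_2, P_3.
Their circumcentre is (33/13, 2) with r² = 7225/169.
The farthest remaining point P_4 is at distance² 1557/169 ≤ 7225/169.

7225/169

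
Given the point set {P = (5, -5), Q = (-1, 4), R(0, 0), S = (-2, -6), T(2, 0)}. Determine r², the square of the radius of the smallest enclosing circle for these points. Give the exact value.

32825/1058

The minimum enclosing circle of a finite set is fixed by two of the points (as a diameter) or three (as a circumcircle).
The minimum enclosing circle is determined by three boundary points: P, Q, S.
Their circumcentre is (41/46, -57/46) with r² = 32825/1058.
The farthest remaining point T is at distance² 2925/1058 ≤ 32825/1058.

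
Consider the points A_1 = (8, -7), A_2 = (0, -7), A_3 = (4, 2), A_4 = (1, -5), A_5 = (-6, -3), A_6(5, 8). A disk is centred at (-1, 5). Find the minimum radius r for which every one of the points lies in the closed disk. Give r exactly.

The required radius is the distance from (-1, 5) to the farthest point.
Squared distances: 225, 145, 34, 104, 89, 45.
Maximum is 225, attained at A_1.
r = √225 = 15.

15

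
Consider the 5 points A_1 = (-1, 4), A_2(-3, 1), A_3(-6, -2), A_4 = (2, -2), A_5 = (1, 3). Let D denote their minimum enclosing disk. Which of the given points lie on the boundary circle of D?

The minimum enclosing circle is determined by three boundary points: A_3, A_4, A_5.
Their circumcentre is (-2, -0.2) with r² = 19.24.
The farthest remaining point A_1 is at distance² 18.64 ≤ 19.24.
The points at distance exactly r from the centre are A_3, A_4, A_5 — 3 points.

A_3, A_4, A_5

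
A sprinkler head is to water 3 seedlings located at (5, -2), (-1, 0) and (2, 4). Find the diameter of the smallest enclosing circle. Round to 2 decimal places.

Call the three points A, B, C in the order given.
Side lengths²: AB² = 40, AC² = 45, BC² = 25.
Since AC² = 45 < 40 + 25 = 65, the triangle is acute, so the smallest enclosing circle is the circumcircle.
Circumcentre = (2.5, 0.5), r² = 12.5.
Diameter = 2r = 2√(12.5) ≈ 7.07.

7.07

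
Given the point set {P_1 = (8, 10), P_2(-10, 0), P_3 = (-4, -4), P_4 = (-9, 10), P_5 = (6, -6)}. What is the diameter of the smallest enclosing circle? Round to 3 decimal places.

22.102

By Welzl's lemma the MEC is supported by two points (diametrically opposite) or three points (on a circumcircle).
The minimum enclosing circle is determined by three boundary points: P_1, P_4, P_5.
Their circumcentre is (-0.5, 2.9375) with r² = 122.12890625.
The farthest remaining point P_2 is at distance² 98.87890625 ≤ 122.12890625.
Diameter = 2r = 2√(122.12890625) ≈ 22.102.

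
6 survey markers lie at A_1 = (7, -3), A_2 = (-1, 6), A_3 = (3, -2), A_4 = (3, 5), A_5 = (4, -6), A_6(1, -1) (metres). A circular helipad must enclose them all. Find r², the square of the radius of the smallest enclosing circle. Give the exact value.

The minimum enclosing circle of a finite set is fixed by two of the points (as a diameter) or three (as a circumcircle).
The farthest pair is A_2–A_5 with squared distance 169. The circle on this segment as diameter has centre (1.5, 0) and r² = 169/4 = 42.25.
Check A_1: distance² to centre = 39.25 ≤ 42.25, so it lies inside.
All remaining points lie in this disk, and no smaller disk contains both endpoints, so this is the minimum enclosing circle.

42.25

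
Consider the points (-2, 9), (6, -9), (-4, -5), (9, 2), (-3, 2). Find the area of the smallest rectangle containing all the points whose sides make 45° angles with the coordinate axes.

In coordinates u = x + y, v = x − y the rectangle is axis-aligned; the map (x,y)→(u,v) scales areas by 2.
u-values: 7, -3, -9, 11, -1; range = 11 − (-9) = 20.
v-values: -11, 15, 1, 7, -5; range = 15 − (-11) = 26.
Area = (20 × 26) / 2 = 260.

260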